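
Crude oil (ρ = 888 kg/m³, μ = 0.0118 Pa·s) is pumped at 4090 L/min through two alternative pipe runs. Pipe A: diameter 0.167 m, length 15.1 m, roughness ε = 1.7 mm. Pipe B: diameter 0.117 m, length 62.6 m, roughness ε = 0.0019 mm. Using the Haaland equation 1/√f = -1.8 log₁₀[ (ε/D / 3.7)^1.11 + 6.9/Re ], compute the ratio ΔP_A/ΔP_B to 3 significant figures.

Pipe A: V = Q/A = 0.06817/0.0219 = 3.112 m/s; Re = 3.911e+04; ε/D = 0.0102; Haaland → f = 0.0396; ΔP_A = f(L/D)(ρV²/2) = 1.54e+04 Pa.
Pipe B: V = Q/A = 0.06817/0.01075 = 6.34 m/s; Re = 5.582e+04; ε/D = 1.62e-05; Haaland → f = 0.02025; ΔP_B = f(L/D)(ρV²/2) = 1.934e+05 Pa.
ΔP_A/ΔP_B = 1.54e+04/1.934e+05 = 0.0796.

ΔP_A/ΔP_B ≈ 0.0796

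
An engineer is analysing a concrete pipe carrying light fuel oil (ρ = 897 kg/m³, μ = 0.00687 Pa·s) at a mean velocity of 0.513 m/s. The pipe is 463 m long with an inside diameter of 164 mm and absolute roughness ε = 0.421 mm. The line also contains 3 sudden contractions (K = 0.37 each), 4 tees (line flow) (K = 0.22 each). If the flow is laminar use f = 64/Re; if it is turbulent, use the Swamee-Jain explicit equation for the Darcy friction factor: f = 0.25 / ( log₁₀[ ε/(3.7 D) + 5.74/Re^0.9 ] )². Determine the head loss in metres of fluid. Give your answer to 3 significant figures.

Reynolds number Re = ρVD/μ = 897 · 0.513 · 0.164 / 0.00687 = 1.098e+04.
Re > 4000 → turbulent. Relative roughness ε/D = 0.000421/0.164 = 0.00257. Swamee-Jain: f = 0.25/(log₁₀[0.00257/3.7 + 5.74/1.098e+04^0.9])² = 0.25/(log₁₀[0.000694 + 0.00132])² = 0.25/(-2.695)² = 0.03442.
Total minor-loss coefficient ΣK = 3·0.37 + 4·0.22 = 1.99.
ΔP = [f·L/D + ΣK]·(ρV²/2) = [0.03442·463/0.164 + 1.99]·(897·0.513²/2) = [97.18 + 1.99]·118 = 1.171e+04 Pa.
Head loss h_f = ΔP/(ρg) = 1.171e+04/(897·9.81) = 1.33 m.

h_f ≈ 1.33 m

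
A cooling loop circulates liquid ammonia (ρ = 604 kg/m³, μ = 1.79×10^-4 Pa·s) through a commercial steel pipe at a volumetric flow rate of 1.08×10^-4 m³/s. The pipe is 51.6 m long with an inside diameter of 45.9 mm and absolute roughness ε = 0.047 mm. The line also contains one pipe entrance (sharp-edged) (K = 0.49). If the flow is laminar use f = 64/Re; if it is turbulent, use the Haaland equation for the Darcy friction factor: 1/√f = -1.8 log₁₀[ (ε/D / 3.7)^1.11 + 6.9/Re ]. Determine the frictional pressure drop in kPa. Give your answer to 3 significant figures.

ΔP ≈ 0.0471 kPa

Cross-sectional area A = πD²/4 = π(0.0459)²/4 = 0.001655 m²; mean velocity V = Q/A = 0.000108/0.001655 = 0.06527 m/s.
Reynolds number Re = ρVD/μ = 604 · 0.06527 · 0.0459 / 0.000179 = 1.011e+04.
Re > 4000 → turbulent. Relative roughness ε/D = 4.7e-05/0.0459 = 0.00102. Haaland: 1/√f = -1.8 log₁₀[(0.00102/3.7)^1.11 + 6.9/1.011e+04] = -1.8 log₁₀[0.000112 + 0.000683] = 5.579, so f = 0.03212.
Total minor-loss coefficient ΣK = 1·0.49 = 0.49.
ΔP = [f·L/D + ΣK]·(ρV²/2) = [0.03212·51.6/0.0459 + 0.49]·(604·0.06527²/2) = [36.11 + 0.49]·1.287 = 47.09 Pa.
ΔP = 47.09 Pa = 0.0471 kPa.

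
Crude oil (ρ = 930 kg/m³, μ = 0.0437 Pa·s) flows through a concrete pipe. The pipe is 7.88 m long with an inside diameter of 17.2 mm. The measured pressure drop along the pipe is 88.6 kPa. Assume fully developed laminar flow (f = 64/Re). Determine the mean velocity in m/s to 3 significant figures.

For laminar flow, f = 64/Re with Re = ρVD/μ, so Darcy-Weisbach reduces to ΔP = 32μLV/D². Solving for V: V = ΔP·D²/(32μL) = 8.86e+04·(0.0172)²/(32·0.0437·7.88) = 2.379 m/s.
Check: Re = ρVD/μ = 930·2.379·0.0172/0.0437 = 870.7 < 2300, so the laminar assumption holds.

V ≈ 2.38 m/s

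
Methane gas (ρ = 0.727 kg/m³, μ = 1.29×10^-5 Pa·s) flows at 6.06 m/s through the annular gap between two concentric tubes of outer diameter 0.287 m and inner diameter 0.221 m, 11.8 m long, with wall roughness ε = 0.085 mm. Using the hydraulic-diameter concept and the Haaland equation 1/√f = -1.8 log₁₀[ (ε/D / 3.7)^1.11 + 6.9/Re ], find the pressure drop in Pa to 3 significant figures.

Hydraulic diameter D_h = 4A/P = D_o - D_i = 0.287 - 0.221 = 0.066 m.
Re = ρVD_h/μ = 0.727·6.06·0.066/1.29e-05 = 2.254e+04.
ε/D_h = 8.5e-05/0.066 = 0.00129; Haaland gives 1/√f = -1.8 log₁₀[0.000145+0.000306] = 6.022, so f = 0.02757.
ΔP = f(L/D_h)(ρV²/2) = 0.02757·11.8/0.066·13.35 = 65.8 Pa.

ΔP ≈ 65.8 Pa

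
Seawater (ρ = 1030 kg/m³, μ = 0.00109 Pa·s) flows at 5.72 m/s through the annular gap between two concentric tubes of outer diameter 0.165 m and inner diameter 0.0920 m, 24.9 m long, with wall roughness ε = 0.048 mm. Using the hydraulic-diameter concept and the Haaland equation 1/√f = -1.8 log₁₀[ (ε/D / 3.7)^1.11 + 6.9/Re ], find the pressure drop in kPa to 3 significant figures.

Hydraulic diameter D_h = 4A/P = D_o - D_i = 0.165 - 0.092 = 0.073 m.
Re = ρVD_h/μ = 1030·5.72·0.073/0.00109 = 3.946e+05.
ε/D_h = 4.8e-05/0.073 = 0.000658; Haaland gives 1/√f = -1.8 log₁₀[6.87e-05+1.75e-05] = 7.316, so f = 0.01868.
ΔP = f(L/D_h)(ρV²/2) = 0.01868·24.9/0.073·1.685e+04 = 1.074e+05 Pa.
ΔP = 107 kPa.

ΔP ≈ 107 kPa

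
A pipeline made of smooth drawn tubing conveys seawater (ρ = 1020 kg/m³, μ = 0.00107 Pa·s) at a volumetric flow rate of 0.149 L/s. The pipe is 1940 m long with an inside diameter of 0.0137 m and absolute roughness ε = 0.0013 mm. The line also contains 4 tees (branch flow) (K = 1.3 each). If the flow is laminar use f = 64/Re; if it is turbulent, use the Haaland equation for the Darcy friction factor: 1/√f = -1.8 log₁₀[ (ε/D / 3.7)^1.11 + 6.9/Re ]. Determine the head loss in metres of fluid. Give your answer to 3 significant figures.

h_f ≈ 212 m

Q = 0.149 L/s = 0.149/1000 = 0.000149 m³/s.
Cross-sectional area A = πD²/4 = π(0.0137)²/4 = 0.0001474 m²; mean velocity V = Q/A = 0.000149/0.0001474 = 1.011 m/s.
Reynolds number Re = ρVD/μ = 1020 · 1.011 · 0.0137 / 0.00107 = 1.32e+04.
Re > 4000 → turbulent. Relative roughness ε/D = 1.3e-06/0.0137 = 9.49e-05. Haaland: 1/√f = -1.8 log₁₀[(9.49e-05/3.7)^1.11 + 6.9/1.32e+04] = -1.8 log₁₀[8.02e-06 + 0.000523] = 5.895, so f = 0.02877.
Total minor-loss coefficient ΣK = 4·1.3 = 5.2.
ΔP = [f·L/D + ΣK]·(ρV²/2) = [0.02877·1940/0.0137 + 5.2]·(1020·1.011²/2) = [4075 + 5.2]·521.1 = 2.126e+06 Pa.
Head loss h_f = ΔP/(ρg) = 2.126e+06/(1020·9.81) = 212 m.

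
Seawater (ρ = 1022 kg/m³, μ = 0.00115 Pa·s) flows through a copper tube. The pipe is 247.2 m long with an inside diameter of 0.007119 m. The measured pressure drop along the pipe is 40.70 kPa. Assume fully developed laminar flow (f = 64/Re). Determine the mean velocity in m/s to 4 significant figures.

V ≈ 0.2267 m/s

For laminar flow, f = 64/Re with Re = ρVD/μ, so Darcy-Weisbach reduces to ΔP = 32μLV/D². Solving for V: V = ΔP·D²/(32μL) = 4.07e+04·(0.007119)²/(32·0.00115·247.2) = 0.2267 m/s.
Check: Re = ρVD/μ = 1022·0.2267·0.007119/0.00115 = 1435 < 2300, so the laminar assumption holds.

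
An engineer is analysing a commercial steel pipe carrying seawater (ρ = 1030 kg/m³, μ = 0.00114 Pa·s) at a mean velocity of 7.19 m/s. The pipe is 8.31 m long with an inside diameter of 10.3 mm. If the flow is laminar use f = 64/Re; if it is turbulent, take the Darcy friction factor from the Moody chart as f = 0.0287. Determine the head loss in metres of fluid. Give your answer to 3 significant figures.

h_f ≈ 61.0 m

Reynolds number Re = ρVD/μ = 1030 · 7.19 · 0.0103 / 0.00114 = 6.691e+04.
Re > 4000 → turbulent; use the Moody-chart value f = 0.0287.
Darcy-Weisbach: ΔP = f(L/D)(ρV²/2) = 0.0287·(8.31/0.0103)·(1030·7.19²/2) = 0.0287·806.8·2.662e+04 = 6.165e+05 Pa.
Head loss h_f = ΔP/(ρg) = 6.165e+05/(1030·9.81) = 61.0 m.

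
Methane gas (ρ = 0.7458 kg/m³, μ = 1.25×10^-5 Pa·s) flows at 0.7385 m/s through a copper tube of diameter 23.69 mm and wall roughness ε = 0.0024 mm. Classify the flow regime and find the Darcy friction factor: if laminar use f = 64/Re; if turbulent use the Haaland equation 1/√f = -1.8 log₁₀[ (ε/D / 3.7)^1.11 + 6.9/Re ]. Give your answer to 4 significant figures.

Re = ρVD/μ = 0.7458·0.7385·0.02369/1.25e-05 = 1044.
Re < 2300 → laminar, so f = 64/Re = 0.06131 (roughness is irrelevant in laminar flow).

f ≈ 0.06131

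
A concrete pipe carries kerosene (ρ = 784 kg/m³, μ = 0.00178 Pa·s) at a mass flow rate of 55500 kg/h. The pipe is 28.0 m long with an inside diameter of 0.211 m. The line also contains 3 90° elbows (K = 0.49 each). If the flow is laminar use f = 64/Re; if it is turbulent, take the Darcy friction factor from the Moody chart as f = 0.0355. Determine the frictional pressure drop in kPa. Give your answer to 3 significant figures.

ΔP ≈ 0.766 kPa

ṁ = 55500 kg/h = 55500/3600 = 15.42 kg/s.
A = πD²/4 = π(0.211)²/4 = 0.03497 m²; mean velocity V = ṁ/(ρA) = 15.42/(784 · 0.03497) = 0.5624 m/s.
Reynolds number Re = ρVD/μ = 784 · 0.5624 · 0.211 / 0.00178 = 5.226e+04.
Re > 4000 → turbulent; use the Moody-chart value f = 0.0355.
Total minor-loss coefficient ΣK = 3·0.49 = 1.47.
ΔP = [f·L/D + ΣK]·(ρV²/2) = [0.0355·28/0.211 + 1.47]·(784·0.5624²/2) = [4.711 + 1.47]·124 = 766.3 Pa.
ΔP = 766.3 Pa = 0.766 kPa.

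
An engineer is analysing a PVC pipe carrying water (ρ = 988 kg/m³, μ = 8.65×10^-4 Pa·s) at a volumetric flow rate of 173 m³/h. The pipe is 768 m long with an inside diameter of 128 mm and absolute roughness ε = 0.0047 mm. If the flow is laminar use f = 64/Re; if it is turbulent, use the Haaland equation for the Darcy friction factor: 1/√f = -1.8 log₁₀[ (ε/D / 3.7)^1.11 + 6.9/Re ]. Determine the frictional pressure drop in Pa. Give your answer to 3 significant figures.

Q = 173 m³/h = 173/3600 = 0.04806 m³/s.
Cross-sectional area A = πD²/4 = π(0.128)²/4 = 0.01287 m²; mean velocity V = Q/A = 0.04806/0.01287 = 3.735 m/s.
Reynolds number Re = ρVD/μ = 988 · 3.735 · 0.128 / 0.000865 = 5.46e+05.
Re > 4000 → turbulent. Relative roughness ε/D = 4.7e-06/0.128 = 3.67e-05. Haaland: 1/√f = -1.8 log₁₀[(3.67e-05/3.7)^1.11 + 6.9/5.46e+05] = -1.8 log₁₀[2.79e-06 + 1.26e-05] = 8.661, so f = 0.01333.
Darcy-Weisbach: ΔP = f(L/D)(ρV²/2) = 0.01333·(768/0.128)·(988·3.735²/2) = 0.01333·6000·6890 = 5.511e+05 Pa.

ΔP ≈ 551000 Pa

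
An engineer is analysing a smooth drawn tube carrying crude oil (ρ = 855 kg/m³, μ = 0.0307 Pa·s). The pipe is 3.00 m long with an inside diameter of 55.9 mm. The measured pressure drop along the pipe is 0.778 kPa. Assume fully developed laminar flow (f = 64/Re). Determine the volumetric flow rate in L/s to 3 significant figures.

Q ≈ 2.02 L/s

For laminar flow, f = 64/Re with Re = ρVD/μ, so Darcy-Weisbach reduces to ΔP = 32μLV/D². Solving for V: V = ΔP·D²/(32μL) = 778·(0.0559)²/(32·0.0307·3) = 0.8249 m/s.
Check: Re = ρVD/μ = 855·0.8249·0.0559/0.0307 = 1284 < 2300, so the laminar assumption holds.
Q = V·A = 0.8249·(π/4·0.0559²) = 0.002024 m³/s = 2.02 L/s.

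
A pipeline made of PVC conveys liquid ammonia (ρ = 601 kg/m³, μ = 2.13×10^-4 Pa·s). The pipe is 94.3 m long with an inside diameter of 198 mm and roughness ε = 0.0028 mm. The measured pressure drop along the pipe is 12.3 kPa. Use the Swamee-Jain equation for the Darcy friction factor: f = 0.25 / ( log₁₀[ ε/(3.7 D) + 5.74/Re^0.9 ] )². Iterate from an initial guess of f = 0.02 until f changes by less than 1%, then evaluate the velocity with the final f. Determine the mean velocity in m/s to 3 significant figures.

V ≈ 2.76 m/s

Rearranging Darcy-Weisbach: V = √(2·ΔP·D/(f·L·ρ)). With ε/D = 2.8e-06/0.198 = 1.41e-05, iterate starting from f = 0.02:
  f = 0.02 → V = √(2·1.23e+04·0.198/(0.02·94.3·601)) = 2.073 m/s; Re = ρVD/μ = 1.158e+06; f → 0.0117
  f = 0.0117 → V = 2.71 m/s; Re = 1.514e+06; f → 0.01128
  f = 0.01128 → V = 2.761 m/s; Re = 1.542e+06; f → 0.01125
Converged (Δf/f < 1%). With the final f = 0.01125: V = √(2·1.23e+04·0.198/(0.01125·94.3·601)) = 2.764 m/s.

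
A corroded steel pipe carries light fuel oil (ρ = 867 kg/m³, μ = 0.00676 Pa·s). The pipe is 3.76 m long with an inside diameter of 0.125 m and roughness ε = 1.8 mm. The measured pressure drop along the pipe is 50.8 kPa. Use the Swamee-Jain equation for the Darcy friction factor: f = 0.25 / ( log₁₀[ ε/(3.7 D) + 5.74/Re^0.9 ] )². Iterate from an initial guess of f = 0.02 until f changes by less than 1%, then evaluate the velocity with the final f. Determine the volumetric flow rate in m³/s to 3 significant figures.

Rearranging Darcy-Weisbach: V = √(2·ΔP·D/(f·L·ρ)). With ε/D = 0.0018/0.125 = 0.0144, iterate starting from f = 0.02:
  f = 0.02 → V = √(2·5.08e+04·0.125/(0.02·3.76·867)) = 13.96 m/s; Re = ρVD/μ = 2.238e+05; f → 0.0434
  f = 0.0434 → V = 9.475 m/s; Re = 1.519e+05; f → 0.04354
Converged (Δf/f < 1%). With the final f = 0.04354: V = √(2·5.08e+04·0.125/(0.04354·3.76·867)) = 9.459 m/s.
Q = V·A = 9.459·(π/4·0.125²) = 0.1161 m³/s = 0.116 m³/s.

Q ≈ 0.116 m³/s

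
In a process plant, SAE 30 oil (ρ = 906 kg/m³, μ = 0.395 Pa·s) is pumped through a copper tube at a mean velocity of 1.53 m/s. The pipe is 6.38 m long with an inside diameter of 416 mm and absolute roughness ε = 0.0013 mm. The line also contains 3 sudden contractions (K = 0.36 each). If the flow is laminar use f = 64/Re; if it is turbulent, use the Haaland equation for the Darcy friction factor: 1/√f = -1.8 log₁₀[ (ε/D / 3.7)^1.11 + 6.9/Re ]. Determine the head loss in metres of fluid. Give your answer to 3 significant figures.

h_f ≈ 0.209 m

Reynolds number Re = ρVD/μ = 906 · 1.53 · 0.416 / 0.395 = 1460.
Re < 2300 → laminar flow, so f = 64/Re = 64/1460 = 0.04384 (the turbulent correlation is not needed).
Total minor-loss coefficient ΣK = 3·0.36 = 1.08.
ΔP = [f·L/D + ΣK]·(ρV²/2) = [0.04384·6.38/0.416 + 1.08]·(906·1.53²/2) = [0.6723 + 1.08]·1060 = 1858 Pa.
Head loss h_f = ΔP/(ρg) = 1858/(906·9.81) = 0.209 m.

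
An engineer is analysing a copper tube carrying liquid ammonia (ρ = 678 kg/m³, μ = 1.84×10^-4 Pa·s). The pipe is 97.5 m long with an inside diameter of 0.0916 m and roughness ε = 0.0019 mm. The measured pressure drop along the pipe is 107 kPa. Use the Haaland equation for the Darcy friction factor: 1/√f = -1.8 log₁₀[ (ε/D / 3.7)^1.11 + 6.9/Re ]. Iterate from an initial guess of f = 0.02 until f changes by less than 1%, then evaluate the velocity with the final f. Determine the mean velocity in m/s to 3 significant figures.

V ≈ 5.16 m/s

Rearranging Darcy-Weisbach: V = √(2·ΔP·D/(f·L·ρ)). With ε/D = 1.9e-06/0.0916 = 2.07e-05, iterate starting from f = 0.02:
  f = 0.02 → V = √(2·1.07e+05·0.0916/(0.02·97.5·678)) = 3.851 m/s; Re = ρVD/μ = 1.3e+06; f → 0.01156
  f = 0.01156 → V = 5.066 m/s; Re = 1.71e+06; f → 0.01116
  f = 0.01116 → V = 5.154 m/s; Re = 1.74e+06; f → 0.01114
Converged (Δf/f < 1%). With the final f = 0.01114: V = √(2·1.07e+05·0.0916/(0.01114·97.5·678)) = 5.159 m/s.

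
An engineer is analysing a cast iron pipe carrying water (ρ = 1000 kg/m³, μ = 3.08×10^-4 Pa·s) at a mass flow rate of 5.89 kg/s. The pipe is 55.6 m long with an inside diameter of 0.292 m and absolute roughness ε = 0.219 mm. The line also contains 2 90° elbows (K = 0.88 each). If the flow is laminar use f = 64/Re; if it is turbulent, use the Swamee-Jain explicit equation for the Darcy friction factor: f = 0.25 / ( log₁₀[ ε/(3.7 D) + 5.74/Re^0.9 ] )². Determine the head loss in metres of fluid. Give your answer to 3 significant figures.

h_f ≈ 0.00234 m

A = πD²/4 = π(0.292)²/4 = 0.06697 m²; mean velocity V = ṁ/(ρA) = 5.89/(1000 · 0.06697) = 0.08795 m/s.
Reynolds number Re = ρVD/μ = 1000 · 0.08795 · 0.292 / 0.000308 = 8.339e+04.
Re > 4000 → turbulent. Relative roughness ε/D = 0.000219/0.292 = 0.00075. Swamee-Jain: f = 0.25/(log₁₀[0.00075/3.7 + 5.74/8.339e+04^0.9])² = 0.25/(log₁₀[0.000203 + 0.000214])² = 0.25/(-3.38)² = 0.02188.
Total minor-loss coefficient ΣK = 2·0.88 = 1.76.
ΔP = [f·L/D + ΣK]·(ρV²/2) = [0.02188·55.6/0.292 + 1.76]·(1000·0.08795²/2) = [4.166 + 1.76]·3.868 = 22.92 Pa.
Head loss h_f = ΔP/(ρg) = 22.92/(1000·9.81) = 0.00234 m.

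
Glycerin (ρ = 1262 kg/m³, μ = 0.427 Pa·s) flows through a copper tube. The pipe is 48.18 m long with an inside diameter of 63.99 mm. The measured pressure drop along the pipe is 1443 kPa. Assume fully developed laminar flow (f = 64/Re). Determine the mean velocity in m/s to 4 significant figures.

For laminar flow, f = 64/Re with Re = ρVD/μ, so Darcy-Weisbach reduces to ΔP = 32μLV/D². Solving for V: V = ΔP·D²/(32μL) = 1.443e+06·(0.06399)²/(32·0.427·48.18) = 8.975 m/s.
Check: Re = ρVD/μ = 1262·8.975·0.06399/0.427 = 1697 < 2300, so the laminar assumption holds.

V ≈ 8.975 m/s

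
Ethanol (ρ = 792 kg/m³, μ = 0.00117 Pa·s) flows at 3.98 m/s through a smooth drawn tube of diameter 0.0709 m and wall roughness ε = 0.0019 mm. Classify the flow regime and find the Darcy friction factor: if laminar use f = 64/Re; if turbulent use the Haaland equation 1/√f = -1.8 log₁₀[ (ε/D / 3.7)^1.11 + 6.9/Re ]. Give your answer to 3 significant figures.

f ≈ 0.0158

Re = ρVD/μ = 792·3.98·0.0709/0.00117 = 1.91e+05.
Re > 4000 → turbulent. ε/D = 1.9e-06/0.0709 = 2.68e-05; Haaland: 1/√f = -1.8 log₁₀[1.97e-06 + 3.61e-05] = 7.954, so f = 0.0158.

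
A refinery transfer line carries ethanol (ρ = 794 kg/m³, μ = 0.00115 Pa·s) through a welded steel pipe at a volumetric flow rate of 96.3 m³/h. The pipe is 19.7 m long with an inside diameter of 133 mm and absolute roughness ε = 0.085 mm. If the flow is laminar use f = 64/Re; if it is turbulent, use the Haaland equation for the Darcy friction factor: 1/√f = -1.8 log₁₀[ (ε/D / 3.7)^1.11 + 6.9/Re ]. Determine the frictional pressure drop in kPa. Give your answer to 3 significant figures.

Q = 96.3 m³/h = 96.3/3600 = 0.02675 m³/s.
Cross-sectional area A = πD²/4 = π(0.133)²/4 = 0.01389 m²; mean velocity V = Q/A = 0.02675/0.01389 = 1.925 m/s.
Reynolds number Re = ρVD/μ = 794 · 1.925 · 0.133 / 0.00115 = 1.768e+05.
Re > 4000 → turbulent. Relative roughness ε/D = 8.5e-05/0.133 = 0.000639. Haaland: 1/√f = -1.8 log₁₀[(0.000639/3.7)^1.11 + 6.9/1.768e+05] = -1.8 log₁₀[6.66e-05 + 3.9e-05] = 7.157, so f = 0.01952.
Darcy-Weisbach: ΔP = f(L/D)(ρV²/2) = 0.01952·(19.7/0.133)·(794·1.925²/2) = 0.01952·148.1·1472 = 4256 Pa.
ΔP = 4256 Pa = 4.26 kPa.

ΔP ≈ 4.26 kPa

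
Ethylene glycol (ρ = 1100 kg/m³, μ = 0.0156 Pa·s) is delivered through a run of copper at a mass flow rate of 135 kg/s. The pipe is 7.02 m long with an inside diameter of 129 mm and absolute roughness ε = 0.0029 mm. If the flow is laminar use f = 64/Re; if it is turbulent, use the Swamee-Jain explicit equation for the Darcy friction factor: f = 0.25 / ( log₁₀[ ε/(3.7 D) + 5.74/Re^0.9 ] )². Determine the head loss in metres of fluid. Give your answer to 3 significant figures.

A = πD²/4 = π(0.129)²/4 = 0.01307 m²; mean velocity V = ṁ/(ρA) = 135/(1100 · 0.01307) = 9.39 m/s.
Reynolds number Re = ρVD/μ = 1100 · 9.39 · 0.129 / 0.0156 = 8.541e+04.
Re > 4000 → turbulent. Relative roughness ε/D = 2.9e-06/0.129 = 2.25e-05. Swamee-Jain: f = 0.25/(log₁₀[2.25e-05/3.7 + 5.74/8.541e+04^0.9])² = 0.25/(log₁₀[6.08e-06 + 0.000209])² = 0.25/(-3.667)² = 0.01859.
Darcy-Weisbach: ΔP = f(L/D)(ρV²/2) = 0.01859·(7.02/0.129)·(1100·9.39²/2) = 0.01859·54.42·4.85e+04 = 4.906e+04 Pa.
Head loss h_f = ΔP/(ρg) = 4.906e+04/(1100·9.81) = 4.55 m.

h_f ≈ 4.55 m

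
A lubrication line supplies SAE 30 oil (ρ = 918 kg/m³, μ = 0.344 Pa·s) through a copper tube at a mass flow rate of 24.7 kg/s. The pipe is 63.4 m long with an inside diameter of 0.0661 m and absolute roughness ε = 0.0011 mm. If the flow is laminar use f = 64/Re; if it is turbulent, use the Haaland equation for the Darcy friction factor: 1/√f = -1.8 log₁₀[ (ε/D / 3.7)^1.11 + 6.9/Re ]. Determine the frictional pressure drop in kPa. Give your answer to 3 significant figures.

ΔP ≈ 1250 kPa

A = πD²/4 = π(0.0661)²/4 = 0.003432 m²; mean velocity V = ṁ/(ρA) = 24.7/(918 · 0.003432) = 7.841 m/s.
Reynolds number Re = ρVD/μ = 918 · 7.841 · 0.0661 / 0.344 = 1383.
Re < 2300 → laminar flow, so f = 64/Re = 64/1383 = 0.04627 (the turbulent correlation is not needed).
Darcy-Weisbach: ΔP = f(L/D)(ρV²/2) = 0.04627·(63.4/0.0661)·(918·7.841²/2) = 0.04627·959.2·2.822e+04 = 1.252e+06 Pa.
ΔP = 1.252e+06 Pa = 1250 kPa.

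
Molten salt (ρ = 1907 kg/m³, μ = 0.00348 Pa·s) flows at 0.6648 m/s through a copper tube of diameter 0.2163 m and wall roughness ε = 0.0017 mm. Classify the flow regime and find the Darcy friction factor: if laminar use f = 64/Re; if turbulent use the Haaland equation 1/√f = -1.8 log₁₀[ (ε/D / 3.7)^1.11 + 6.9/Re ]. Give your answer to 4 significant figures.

Re = ρVD/μ = 1907·0.6648·0.2163/0.00348 = 7.88e+04.
Re > 4000 → turbulent. ε/D = 1.7e-06/0.2163 = 7.86e-06; Haaland: 1/√f = -1.8 log₁₀[5.05e-07 + 8.76e-05] = 7.299, so f = 0.01877.

f ≈ 0.01877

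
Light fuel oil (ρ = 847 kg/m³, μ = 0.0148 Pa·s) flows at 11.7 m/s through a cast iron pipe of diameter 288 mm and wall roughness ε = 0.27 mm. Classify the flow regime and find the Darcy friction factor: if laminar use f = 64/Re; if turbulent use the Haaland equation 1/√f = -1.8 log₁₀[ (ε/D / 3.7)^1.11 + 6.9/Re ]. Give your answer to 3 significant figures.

f ≈ 0.0207

Re = ρVD/μ = 847·11.7·0.288/0.0148 = 1.928e+05.
Re > 4000 → turbulent. ε/D = 0.00027/0.288 = 0.000938; Haaland: 1/√f = -1.8 log₁₀[0.000102 + 3.58e-05] = 6.95, so f = 0.0207.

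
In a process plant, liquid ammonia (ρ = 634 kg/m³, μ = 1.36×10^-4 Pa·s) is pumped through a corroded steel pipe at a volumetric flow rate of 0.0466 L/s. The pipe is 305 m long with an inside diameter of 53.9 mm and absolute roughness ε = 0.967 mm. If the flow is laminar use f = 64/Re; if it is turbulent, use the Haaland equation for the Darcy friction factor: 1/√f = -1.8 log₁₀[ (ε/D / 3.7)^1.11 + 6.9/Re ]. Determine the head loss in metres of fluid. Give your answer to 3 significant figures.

Q = 0.0466 L/s = 0.0466/1000 = 4.66e-05 m³/s.
Cross-sectional area A = πD²/4 = π(0.0539)²/4 = 0.002282 m²; mean velocity V = Q/A = 4.66e-05/0.002282 = 0.02042 m/s.
Reynolds number Re = ρVD/μ = 634 · 0.02042 · 0.0539 / 0.000136 = 5132.
Re > 4000 → turbulent. Relative roughness ε/D = 0.000967/0.0539 = 0.0179. Haaland: 1/√f = -1.8 log₁₀[(0.0179/3.7)^1.11 + 6.9/5132] = -1.8 log₁₀[0.0027 + 0.00134] = 4.308, so f = 0.05388.
Darcy-Weisbach: ΔP = f(L/D)(ρV²/2) = 0.05388·(305/0.0539)·(634·0.02042²/2) = 0.05388·5659·0.1322 = 40.31 Pa.
Head loss h_f = ΔP/(ρg) = 40.31/(634·9.81) = 0.00648 m.

h_f ≈ 0.00648 m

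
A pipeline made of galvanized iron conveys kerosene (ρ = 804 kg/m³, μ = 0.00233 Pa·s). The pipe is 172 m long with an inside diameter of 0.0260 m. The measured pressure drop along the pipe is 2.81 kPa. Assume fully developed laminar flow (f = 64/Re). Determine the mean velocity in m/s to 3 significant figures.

V ≈ 0.148 m/s

For laminar flow, f = 64/Re with Re = ρVD/μ, so Darcy-Weisbach reduces to ΔP = 32μLV/D². Solving for V: V = ΔP·D²/(32μL) = 2810·(0.026)²/(32·0.00233·172) = 0.1481 m/s.
Check: Re = ρVD/μ = 804·0.1481·0.026/0.00233 = 1329 < 2300, so the laminar assumption holds.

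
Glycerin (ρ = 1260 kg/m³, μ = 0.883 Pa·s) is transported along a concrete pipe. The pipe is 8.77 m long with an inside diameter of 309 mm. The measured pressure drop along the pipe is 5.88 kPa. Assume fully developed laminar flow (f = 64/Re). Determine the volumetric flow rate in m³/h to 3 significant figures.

For laminar flow, f = 64/Re with Re = ρVD/μ, so Darcy-Weisbach reduces to ΔP = 32μLV/D². Solving for V: V = ΔP·D²/(32μL) = 5880·(0.309)²/(32·0.883·8.77) = 2.266 m/s.
Check: Re = ρVD/μ = 1260·2.266·0.309/0.883 = 999 < 2300, so the laminar assumption holds.
Q = V·A = 2.266·(π/4·0.309²) = 0.1699 m³/s = 612 m³/h.

Q ≈ 612 m³/h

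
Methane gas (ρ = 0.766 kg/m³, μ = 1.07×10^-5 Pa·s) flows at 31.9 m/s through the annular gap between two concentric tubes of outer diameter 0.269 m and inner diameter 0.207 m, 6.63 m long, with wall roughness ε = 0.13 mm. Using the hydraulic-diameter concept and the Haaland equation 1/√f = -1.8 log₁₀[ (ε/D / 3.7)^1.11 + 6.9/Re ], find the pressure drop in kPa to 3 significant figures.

Hydraulic diameter D_h = 4A/P = D_o - D_i = 0.269 - 0.207 = 0.062 m.
Re = ρVD_h/μ = 0.766·31.9·0.062/1.07e-05 = 1.416e+05.
ε/D_h = 0.00013/0.062 = 0.0021; Haaland gives 1/√f = -1.8 log₁₀[0.000249+4.87e-05] = 6.347, so f = 0.02482.
ΔP = f(L/D_h)(ρV²/2) = 0.02482·6.63/0.062·389.7 = 1035 Pa.
ΔP = 1.03 kPa.

ΔP ≈ 1.03 kPa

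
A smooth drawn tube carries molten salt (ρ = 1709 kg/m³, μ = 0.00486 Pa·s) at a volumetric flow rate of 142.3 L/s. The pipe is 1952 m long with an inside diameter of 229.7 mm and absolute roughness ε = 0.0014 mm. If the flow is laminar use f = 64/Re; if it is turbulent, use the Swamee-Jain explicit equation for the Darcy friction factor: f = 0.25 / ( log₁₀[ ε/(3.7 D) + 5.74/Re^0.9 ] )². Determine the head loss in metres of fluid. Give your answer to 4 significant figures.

Q = 142.3 L/s = 142.3/1000 = 0.1423 m³/s.
Cross-sectional area A = πD²/4 = π(0.2297)²/4 = 0.04144 m²; mean velocity V = Q/A = 0.1423/0.04144 = 3.434 m/s.
Reynolds number Re = ρVD/μ = 1709 · 3.434 · 0.2297 / 0.00486 = 2.774e+05.
Re > 4000 → turbulent. Relative roughness ε/D = 1.4e-06/0.2297 = 6.09e-06. Swamee-Jain: f = 0.25/(log₁₀[6.09e-06/3.7 + 5.74/2.774e+05^0.9])² = 0.25/(log₁₀[1.65e-06 + 7.25e-05])² = 0.25/(-4.13)² = 0.01466.
Darcy-Weisbach: ΔP = f(L/D)(ρV²/2) = 0.01466·(1952/0.2297)·(1709·3.434²/2) = 0.01466·8498·1.008e+04 = 1.255e+06 Pa.
Head loss h_f = ΔP/(ρg) = 1.255e+06/(1709·9.81) = 74.86 m.

h_f ≈ 74.86 m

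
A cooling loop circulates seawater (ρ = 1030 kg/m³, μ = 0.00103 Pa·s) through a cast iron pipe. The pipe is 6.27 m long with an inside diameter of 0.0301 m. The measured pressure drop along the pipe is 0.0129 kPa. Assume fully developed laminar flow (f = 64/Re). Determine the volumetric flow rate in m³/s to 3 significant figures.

For laminar flow, f = 64/Re with Re = ρVD/μ, so Darcy-Weisbach reduces to ΔP = 32μLV/D². Solving for V: V = ΔP·D²/(32μL) = 12.9·(0.0301)²/(32·0.00103·6.27) = 0.05655 m/s.
Check: Re = ρVD/μ = 1030·0.05655·0.0301/0.00103 = 1702 < 2300, so the laminar assumption holds.
Q = V·A = 0.05655·(π/4·0.0301²) = 4.024e-05 m³/s = 4.02×10^-5 m³/s.

Q ≈ 4.02×10^-5 m³/s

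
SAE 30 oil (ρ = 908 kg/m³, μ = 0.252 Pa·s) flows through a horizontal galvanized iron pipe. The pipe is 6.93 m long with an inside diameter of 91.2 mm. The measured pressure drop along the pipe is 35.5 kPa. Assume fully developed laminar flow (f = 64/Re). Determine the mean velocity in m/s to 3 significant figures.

V ≈ 5.28 m/s

For laminar flow, f = 64/Re with Re = ρVD/μ, so Darcy-Weisbach reduces to ΔP = 32μLV/D². Solving for V: V = ΔP·D²/(32μL) = 3.55e+04·(0.0912)²/(32·0.252·6.93) = 5.284 m/s.
Check: Re = ρVD/μ = 908·5.284·0.0912/0.252 = 1736 < 2300, so the laminar assumption holds.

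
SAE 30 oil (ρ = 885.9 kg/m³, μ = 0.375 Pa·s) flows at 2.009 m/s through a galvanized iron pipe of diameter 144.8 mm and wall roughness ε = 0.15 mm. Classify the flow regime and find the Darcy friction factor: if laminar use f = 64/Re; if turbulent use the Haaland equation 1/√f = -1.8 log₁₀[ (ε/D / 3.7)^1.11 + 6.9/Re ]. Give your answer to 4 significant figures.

f ≈ 0.09313

Re = ρVD/μ = 885.9·2.009·0.1448/0.375 = 687.2.
Re < 2300 → laminar, so f = 64/Re = 0.09313 (roughness is irrelevant in laminar flow).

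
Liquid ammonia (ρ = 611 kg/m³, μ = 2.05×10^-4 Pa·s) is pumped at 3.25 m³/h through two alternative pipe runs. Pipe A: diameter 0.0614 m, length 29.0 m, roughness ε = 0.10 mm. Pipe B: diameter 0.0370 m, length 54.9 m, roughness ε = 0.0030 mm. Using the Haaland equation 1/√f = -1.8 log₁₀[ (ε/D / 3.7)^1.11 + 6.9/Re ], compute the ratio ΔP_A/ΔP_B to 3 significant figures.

ΔP_A/ΔP_B ≈ 0.0571

Pipe A: V = Q/A = 0.0009028/0.002961 = 0.3049 m/s; Re = 5.58e+04; ε/D = 0.00163; Haaland → f = 0.02511; ΔP_A = f(L/D)(ρV²/2) = 336.8 Pa.
Pipe B: V = Q/A = 0.0009028/0.001075 = 0.8396 m/s; Re = 9.259e+04; ε/D = 8.11e-05; Haaland → f = 0.01845; ΔP_B = f(L/D)(ρV²/2) = 5896 Pa.
ΔP_A/ΔP_B = 336.8/5896 = 0.0571.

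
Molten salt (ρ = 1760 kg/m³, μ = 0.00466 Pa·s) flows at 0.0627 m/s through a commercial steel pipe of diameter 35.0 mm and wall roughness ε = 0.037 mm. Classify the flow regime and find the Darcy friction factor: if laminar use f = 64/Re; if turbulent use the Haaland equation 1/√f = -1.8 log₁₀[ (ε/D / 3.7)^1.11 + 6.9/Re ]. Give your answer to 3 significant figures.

Re = ρVD/μ = 1760·0.0627·0.035/0.00466 = 828.8.
Re < 2300 → laminar, so f = 64/Re = 0.07722 (roughness is irrelevant in laminar flow).

f ≈ 0.0772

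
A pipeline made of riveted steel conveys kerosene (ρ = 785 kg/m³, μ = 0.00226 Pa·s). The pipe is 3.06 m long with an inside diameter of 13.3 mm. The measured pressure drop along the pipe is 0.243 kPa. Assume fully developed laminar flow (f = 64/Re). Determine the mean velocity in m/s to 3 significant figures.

For laminar flow, f = 64/Re with Re = ρVD/μ, so Darcy-Weisbach reduces to ΔP = 32μLV/D². Solving for V: V = ΔP·D²/(32μL) = 243·(0.0133)²/(32·0.00226·3.06) = 0.1942 m/s.
Check: Re = ρVD/μ = 785·0.1942·0.0133/0.00226 = 897.3 < 2300, so the laminar assumption holds.

V ≈ 0.194 m/s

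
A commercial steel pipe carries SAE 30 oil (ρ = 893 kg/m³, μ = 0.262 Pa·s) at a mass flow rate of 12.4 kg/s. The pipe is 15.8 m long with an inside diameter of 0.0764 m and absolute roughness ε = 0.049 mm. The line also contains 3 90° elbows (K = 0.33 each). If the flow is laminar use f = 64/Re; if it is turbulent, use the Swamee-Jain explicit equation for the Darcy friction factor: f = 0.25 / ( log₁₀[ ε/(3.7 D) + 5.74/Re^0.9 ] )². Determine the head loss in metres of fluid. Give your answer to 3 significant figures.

A = πD²/4 = π(0.0764)²/4 = 0.004584 m²; mean velocity V = ṁ/(ρA) = 12.4/(893 · 0.004584) = 3.029 m/s.
Reynolds number Re = ρVD/μ = 893 · 3.029 · 0.0764 / 0.262 = 788.7.
Re < 2300 → laminar flow, so f = 64/Re = 64/788.7 = 0.08114 (the turbulent correlation is not needed).
Total minor-loss coefficient ΣK = 3·0.33 = 0.99.
ΔP = [f·L/D + ΣK]·(ρV²/2) = [0.08114·15.8/0.0764 + 0.99]·(893·3.029²/2) = [16.78 + 0.99]·4096 = 7.28e+04 Pa.
Head loss h_f = ΔP/(ρg) = 7.28e+04/(893·9.81) = 8.31 m.

h_f ≈ 8.31 m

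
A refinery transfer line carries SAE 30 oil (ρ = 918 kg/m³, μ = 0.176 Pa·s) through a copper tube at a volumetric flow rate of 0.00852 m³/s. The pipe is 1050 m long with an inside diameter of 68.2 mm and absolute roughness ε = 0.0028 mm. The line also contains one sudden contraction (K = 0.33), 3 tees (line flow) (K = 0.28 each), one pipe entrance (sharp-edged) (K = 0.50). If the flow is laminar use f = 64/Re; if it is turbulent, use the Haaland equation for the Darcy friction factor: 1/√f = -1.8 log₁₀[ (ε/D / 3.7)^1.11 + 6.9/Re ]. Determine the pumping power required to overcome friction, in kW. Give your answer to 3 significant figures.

Cross-sectional area A = πD²/4 = π(0.0682)²/4 = 0.003653 m²; mean velocity V = Q/A = 0.00852/0.003653 = 2.332 m/s.
Reynolds number Re = ρVD/μ = 918 · 2.332 · 0.0682 / 0.176 = 829.7.
Re < 2300 → laminar flow, so f = 64/Re = 64/829.7 = 0.07714 (the turbulent correlation is not needed).
Total minor-loss coefficient ΣK = 1·0.33 + 3·0.28 + 1·0.5 = 1.67.
ΔP = [f·L/D + ΣK]·(ρV²/2) = [0.07714·1050/0.0682 + 1.67]·(918·2.332²/2) = [1188 + 1.67]·2497 = 2.969e+06 Pa.
Pumping power P = QΔP = 0.00852·2.969e+06 = 25300 W = 25.3 kW.

P ≈ 25.3 kW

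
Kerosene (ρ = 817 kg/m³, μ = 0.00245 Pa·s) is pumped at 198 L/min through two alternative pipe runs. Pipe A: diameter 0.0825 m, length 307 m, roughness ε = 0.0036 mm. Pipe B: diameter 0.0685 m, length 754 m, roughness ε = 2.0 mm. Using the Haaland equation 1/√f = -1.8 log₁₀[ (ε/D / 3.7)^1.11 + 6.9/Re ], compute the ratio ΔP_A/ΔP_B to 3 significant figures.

Pipe A: V = Q/A = 0.0033/0.005346 = 0.6173 m/s; Re = 1.698e+04; ε/D = 4.36e-05; Haaland → f = 0.0269; ΔP_A = f(L/D)(ρV²/2) = 1.558e+04 Pa.
Pipe B: V = Q/A = 0.0033/0.003685 = 0.8955 m/s; Re = 2.045e+04; ε/D = 0.0292; Haaland → f = 0.05816; ΔP_B = f(L/D)(ρV²/2) = 2.097e+05 Pa.
ΔP_A/ΔP_B = 1.558e+04/2.097e+05 = 0.0743.

ΔP_A/ΔP_B ≈ 0.0743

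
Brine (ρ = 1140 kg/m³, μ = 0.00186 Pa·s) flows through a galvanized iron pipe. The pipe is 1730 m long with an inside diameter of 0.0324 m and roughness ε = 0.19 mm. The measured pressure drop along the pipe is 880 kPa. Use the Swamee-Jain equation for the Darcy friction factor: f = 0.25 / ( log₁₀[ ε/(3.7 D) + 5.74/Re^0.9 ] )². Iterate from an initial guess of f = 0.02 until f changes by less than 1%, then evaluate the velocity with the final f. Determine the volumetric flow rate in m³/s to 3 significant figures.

Rearranging Darcy-Weisbach: V = √(2·ΔP·D/(f·L·ρ)). With ε/D = 0.00019/0.0324 = 0.00586, iterate starting from f = 0.02:
  f = 0.02 → V = √(2·8.8e+05·0.0324/(0.02·1730·1140)) = 1.202 m/s; Re = ρVD/μ = 2.388e+04; f → 0.03563
  f = 0.03563 → V = 0.9009 m/s; Re = 1.789e+04; f → 0.03662
  f = 0.03662 → V = 0.8886 m/s; Re = 1.764e+04; f → 0.03667
Converged (Δf/f < 1%). With the final f = 0.03667: V = √(2·8.8e+05·0.0324/(0.03667·1730·1140)) = 0.8879 m/s.
Q = V·A = 0.8879·(π/4·0.0324²) = 0.0007321 m³/s = 7.32×10^-4 m³/s.

Q ≈ 7.32×10^-4 m³/s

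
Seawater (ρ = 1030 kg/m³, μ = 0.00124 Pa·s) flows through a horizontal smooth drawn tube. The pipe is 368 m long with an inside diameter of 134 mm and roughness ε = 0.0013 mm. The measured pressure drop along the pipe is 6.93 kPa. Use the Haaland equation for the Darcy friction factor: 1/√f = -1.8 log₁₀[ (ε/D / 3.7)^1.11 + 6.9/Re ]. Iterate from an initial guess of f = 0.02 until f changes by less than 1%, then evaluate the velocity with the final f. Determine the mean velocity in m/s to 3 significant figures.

Rearranging Darcy-Weisbach: V = √(2·ΔP·D/(f·L·ρ)). With ε/D = 1.3e-06/0.134 = 9.7e-06, iterate starting from f = 0.02:
  f = 0.02 → V = √(2·6930·0.134/(0.02·368·1030)) = 0.495 m/s; Re = ρVD/μ = 5.509e+04; f → 0.02029
  f = 0.02029 → V = 0.4914 m/s; Re = 5.47e+04; f → 0.02032
Converged (Δf/f < 1%). With the final f = 0.02032: V = √(2·6930·0.134/(0.02032·368·1030)) = 0.491 m/s.

V ≈ 0.491 m/s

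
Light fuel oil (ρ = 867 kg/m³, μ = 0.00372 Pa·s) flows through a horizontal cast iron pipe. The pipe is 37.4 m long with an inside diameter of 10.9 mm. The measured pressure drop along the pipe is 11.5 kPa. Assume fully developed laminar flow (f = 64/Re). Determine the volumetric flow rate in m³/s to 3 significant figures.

Q ≈ 2.86×10^-5 m³/s

For laminar flow, f = 64/Re with Re = ρVD/μ, so Darcy-Weisbach reduces to ΔP = 32μLV/D². Solving for V: V = ΔP·D²/(32μL) = 1.15e+04·(0.0109)²/(32·0.00372·37.4) = 0.3069 m/s.
Check: Re = ρVD/μ = 867·0.3069·0.0109/0.00372 = 779.6 < 2300, so the laminar assumption holds.
Q = V·A = 0.3069·(π/4·0.0109²) = 2.864e-05 m³/s = 2.86×10^-5 m³/s.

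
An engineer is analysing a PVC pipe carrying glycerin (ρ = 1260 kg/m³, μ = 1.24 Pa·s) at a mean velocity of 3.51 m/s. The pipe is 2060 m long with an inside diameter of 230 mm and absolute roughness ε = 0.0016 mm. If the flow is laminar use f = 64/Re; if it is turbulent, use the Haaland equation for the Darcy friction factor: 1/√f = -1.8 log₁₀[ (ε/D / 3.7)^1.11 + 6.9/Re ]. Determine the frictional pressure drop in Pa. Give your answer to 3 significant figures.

ΔP ≈ 5.42×10^6 Pa

Reynolds number Re = ρVD/μ = 1260 · 3.51 · 0.23 / 1.24 = 820.3.
Re < 2300 → laminar flow, so f = 64/Re = 64/820.3 = 0.07802 (the turbulent correlation is not needed).
Darcy-Weisbach: ΔP = f(L/D)(ρV²/2) = 0.07802·(2060/0.23)·(1260·3.51²/2) = 0.07802·8957·7762 = 5.424e+06 Pa.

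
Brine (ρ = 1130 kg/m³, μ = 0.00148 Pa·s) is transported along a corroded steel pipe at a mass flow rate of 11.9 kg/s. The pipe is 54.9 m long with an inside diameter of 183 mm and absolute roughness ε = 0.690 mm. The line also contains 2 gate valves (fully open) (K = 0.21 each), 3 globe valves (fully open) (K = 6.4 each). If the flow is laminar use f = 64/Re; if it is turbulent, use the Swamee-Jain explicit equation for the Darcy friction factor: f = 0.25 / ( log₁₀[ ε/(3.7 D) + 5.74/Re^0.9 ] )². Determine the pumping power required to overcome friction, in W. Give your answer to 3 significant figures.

P ≈ 27.4 W

A = πD²/4 = π(0.183)²/4 = 0.0263 m²; mean velocity V = ṁ/(ρA) = 11.9/(1130 · 0.0263) = 0.4004 m/s.
Reynolds number Re = ρVD/μ = 1130 · 0.4004 · 0.183 / 0.00148 = 5.594e+04.
Re > 4000 → turbulent. Relative roughness ε/D = 0.00069/0.183 = 0.00377. Swamee-Jain: f = 0.25/(log₁₀[0.00377/3.7 + 5.74/5.594e+04^0.9])² = 0.25/(log₁₀[0.00102 + 0.000306])² = 0.25/(-2.878)² = 0.03019.
Total minor-loss coefficient ΣK = 2·0.21 + 3·6.4 = 19.6.
ΔP = [f·L/D + ΣK]·(ρV²/2) = [0.03019·54.9/0.183 + 19.6]·(1130·0.4004²/2) = [9.057 + 19.6]·90.57 = 2597 Pa.
Q = ṁ/ρ = 11.9/1130 = 0.01053 m³/s.
Pumping power P = QΔP = 0.01053·2597 = 27.35 W = 27.4 W.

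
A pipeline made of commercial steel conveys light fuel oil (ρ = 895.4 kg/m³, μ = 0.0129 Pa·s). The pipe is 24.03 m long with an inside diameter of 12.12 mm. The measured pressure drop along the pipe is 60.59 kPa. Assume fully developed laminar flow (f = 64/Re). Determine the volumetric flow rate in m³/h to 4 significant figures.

For laminar flow, f = 64/Re with Re = ρVD/μ, so Darcy-Weisbach reduces to ΔP = 32μLV/D². Solving for V: V = ΔP·D²/(32μL) = 6.059e+04·(0.01212)²/(32·0.0129·24.03) = 0.8972 m/s.
Check: Re = ρVD/μ = 895.4·0.8972·0.01212/0.0129 = 754.8 < 2300, so the laminar assumption holds.
Q = V·A = 0.8972·(π/4·0.01212²) = 0.0001035 m³/s = 0.3727 m³/h.

Q ≈ 0.3727 m³/h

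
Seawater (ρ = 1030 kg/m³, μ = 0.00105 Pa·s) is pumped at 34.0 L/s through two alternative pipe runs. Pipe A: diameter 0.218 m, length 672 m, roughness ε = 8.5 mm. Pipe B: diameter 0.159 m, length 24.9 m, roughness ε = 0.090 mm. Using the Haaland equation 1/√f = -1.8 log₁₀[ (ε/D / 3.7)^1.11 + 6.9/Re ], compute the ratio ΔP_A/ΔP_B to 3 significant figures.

ΔP_A/ΔP_B ≈ 19.2

Pipe A: V = Q/A = 0.034/0.03733 = 0.9109 m/s; Re = 1.948e+05; ε/D = 0.039; Haaland → f = 0.06422; ΔP_A = f(L/D)(ρV²/2) = 8.459e+04 Pa.
Pipe B: V = Q/A = 0.034/0.01986 = 1.712 m/s; Re = 2.671e+05; ε/D = 0.000566; Haaland → f = 0.01858; ΔP_B = f(L/D)(ρV²/2) = 4394 Pa.
ΔP_A/ΔP_B = 8.459e+04/4394 = 19.2.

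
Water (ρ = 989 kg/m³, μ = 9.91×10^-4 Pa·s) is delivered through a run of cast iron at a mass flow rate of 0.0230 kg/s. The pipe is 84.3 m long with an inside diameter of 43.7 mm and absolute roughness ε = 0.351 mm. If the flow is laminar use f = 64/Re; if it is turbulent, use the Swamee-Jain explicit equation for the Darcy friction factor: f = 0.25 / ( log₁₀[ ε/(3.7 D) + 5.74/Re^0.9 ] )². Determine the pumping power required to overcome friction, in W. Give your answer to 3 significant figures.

A = πD²/4 = π(0.0437)²/4 = 0.0015 m²; mean velocity V = ṁ/(ρA) = 0.023/(989 · 0.0015) = 0.01551 m/s.
Reynolds number Re = ρVD/μ = 989 · 0.01551 · 0.0437 / 0.000991 = 676.2.
Re < 2300 → laminar flow, so f = 64/Re = 64/676.2 = 0.09464 (the turbulent correlation is not needed).
Darcy-Weisbach: ΔP = f(L/D)(ρV²/2) = 0.09464·(84.3/0.0437)·(989·0.01551²/2) = 0.09464·1929·0.1189 = 21.71 Pa.
Q = ṁ/ρ = 0.023/989 = 2.326e-05 m³/s.
Pumping power P = QΔP = 2.326e-05·21.71 = 5.048×10^-4 W = 5.05×10^-4 W.

P ≈ 5.05×10^-4 W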